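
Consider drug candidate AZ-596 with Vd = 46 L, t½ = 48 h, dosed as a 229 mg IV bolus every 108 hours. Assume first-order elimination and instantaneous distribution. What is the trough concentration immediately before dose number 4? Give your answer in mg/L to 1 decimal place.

f = (1/2)^(τ/t½) = (1/2)^(108/48) ≈ 0.2102.
C₀ = D/Vd = 229/46 ≈ 4.978 mg/L.
Before the 4th dose, 3 doses have been given. Superposition: Cmin = C₀·(f + f² + … + f^3).
≈ 4.978 × (0.2102 + 0.0442 + 0.0093) ≈ 4.978 × 0.2637 ≈ 1.313 mg/L.

1.3 mg/L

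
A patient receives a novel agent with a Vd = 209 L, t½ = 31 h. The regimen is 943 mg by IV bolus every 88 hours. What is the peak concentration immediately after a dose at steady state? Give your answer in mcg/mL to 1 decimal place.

5.2 mcg/mL

τ/t½ = 88/31 ≈ 2.8387, so fraction remaining f = (1/2)^(88/31) ≈ 0.1398.
Accumulation ratio R = 1/(1 − f) ≈ 1/0.8602 ≈ 1.1625.
Each bolus raises the concentration by D/Vd = 943/209 ≈ 4.512 mcg/mL.
Steady-state peak Cmax,ss = C₀·R ≈ 4.512 × 1.1625 ≈ 5.245 mcg/mL.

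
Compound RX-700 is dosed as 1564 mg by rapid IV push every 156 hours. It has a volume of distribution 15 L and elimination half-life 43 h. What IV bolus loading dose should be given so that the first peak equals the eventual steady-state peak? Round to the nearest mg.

1702 mg

f = (1/2)^(156/43) ≈ 0.080889; accumulation ratio R = 1/(1−f) ≈ 1.08801.
Loading dose to hit Cmax,ss on first dose: D_load = D_maint·R ≈ 1564 × 1.08801 ≈ 1701.65 mg.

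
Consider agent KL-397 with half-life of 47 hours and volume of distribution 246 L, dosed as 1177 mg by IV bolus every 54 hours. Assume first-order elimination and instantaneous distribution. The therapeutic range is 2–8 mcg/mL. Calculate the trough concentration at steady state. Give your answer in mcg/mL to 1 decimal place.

3.9 mcg/mL

τ/t½ = 54/47 ≈ 1.1489, so fraction remaining f = (1/2)^(54/47) ≈ 0.4510.
Single-dose peak C₀ = D/Vd = 1177/246 ≈ 4.785 mcg/mL.
Steady-state trough Cmin,ss = C₀·f/(1−f) ≈ 4.785 × 0.4510/0.5490 ≈ 3.931 mcg/mL.
Trough 3.9 mcg/mL vs MEC 2 mcg/mL: adequate.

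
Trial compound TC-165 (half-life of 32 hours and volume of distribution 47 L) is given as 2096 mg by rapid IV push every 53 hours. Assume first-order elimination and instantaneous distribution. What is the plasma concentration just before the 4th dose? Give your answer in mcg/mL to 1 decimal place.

f = (1/2)^(τ/t½) = (1/2)^(53/32) ≈ 0.3173.
C₀ = D/Vd = 2096/47 ≈ 44.596 mcg/mL.
Before the 4th dose, 3 doses have been given. Superposition: Cmin = C₀·(f + f² + … + f^3).
≈ 44.596 × (0.3173 + 0.1007 + 0.0319) ≈ 44.596 × 0.4499 ≈ 20.064 mcg/mL.

20.1 mcg/mL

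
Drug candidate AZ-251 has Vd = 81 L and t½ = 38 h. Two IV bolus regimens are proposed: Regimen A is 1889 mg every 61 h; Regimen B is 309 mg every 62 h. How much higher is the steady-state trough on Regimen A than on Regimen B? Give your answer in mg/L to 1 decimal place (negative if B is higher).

Regimen A: f = (1/2)^(61/38) ≈ 0.3287; Cmin,ss = (1889/81)·f/(1−f) ≈ 11.419 mg/L.
Regimen B: f = (1/2)^(62/38) ≈ 0.3227; Cmin,ss = (309/81)·f/(1−f) ≈ 1.818 mg/L.
Difference ≈ 11.419 − 1.818 ≈ 9.601 mg/L.

9.6 mg/L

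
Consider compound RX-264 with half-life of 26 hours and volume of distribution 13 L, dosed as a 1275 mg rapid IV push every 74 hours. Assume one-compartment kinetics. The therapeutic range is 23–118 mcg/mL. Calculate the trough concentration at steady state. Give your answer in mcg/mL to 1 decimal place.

15.8 mcg/mL

τ/t½ = 74/26 ≈ 2.8462, so fraction remaining f = (1/2)^(74/26) ≈ 0.1391.
At steady state, accumulation factor R = 1/(1 − e^(−kτ)) ≈ 1.1616.
Single-dose peak C₀ = D/Vd = 1275/13 ≈ 98.077 mcg/mL.
Steady-state peak Cmax,ss = C₀·R ≈ 98.077 × 1.1616 ≈ 113.926 mcg/mL.
One interval later, Cmin,ss = Cmax,ss·e^(−kτ) ≈ 113.926 × 0.1391 ≈ 15.847 mcg/mL.
Trough 15.8 mcg/mL vs MEC 23 mcg/mL: subtherapeutic.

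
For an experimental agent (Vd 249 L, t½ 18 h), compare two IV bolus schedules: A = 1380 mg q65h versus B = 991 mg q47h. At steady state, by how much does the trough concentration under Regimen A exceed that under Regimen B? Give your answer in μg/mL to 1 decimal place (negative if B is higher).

Regimen A: f = (1/2)^(65/18) ≈ 0.0818; Cmin,ss = (1380/249)·f/(1−f) ≈ 0.494 μg/mL.
Regimen B: f = (1/2)^(47/18) ≈ 0.1637; Cmin,ss = (991/249)·f/(1−f) ≈ 0.779 μg/mL.
Difference ≈ 0.494 − 0.779 ≈ -0.285 μg/mL.

-0.3 μg/mL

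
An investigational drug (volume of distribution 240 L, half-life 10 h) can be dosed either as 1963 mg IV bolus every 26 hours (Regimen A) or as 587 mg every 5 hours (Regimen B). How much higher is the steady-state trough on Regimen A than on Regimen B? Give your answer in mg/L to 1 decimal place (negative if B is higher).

Regimen A: f = (1/2)^(26/10) ≈ 0.1649; Cmin,ss = (1963/240)·f/(1−f) ≈ 1.615 mg/L.
Regimen B: f = (1/2)^(5/10) ≈ 0.7071; Cmin,ss = (587/240)·f/(1−f) ≈ 5.905 mg/L.
Difference ≈ 1.615 − 5.905 ≈ -4.290 mg/L.

-4.3 mg/L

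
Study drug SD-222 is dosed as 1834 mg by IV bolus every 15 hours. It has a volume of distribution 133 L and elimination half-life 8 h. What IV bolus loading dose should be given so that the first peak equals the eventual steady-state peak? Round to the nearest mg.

f = (1/2)^(15/8) ≈ 0.272627; accumulation ratio R = 1/(1−f) ≈ 1.37481.
Loading dose to hit Cmax,ss on first dose: D_load = D_maint·R ≈ 1834 × 1.37481 ≈ 2521.40 mg.

2521 mg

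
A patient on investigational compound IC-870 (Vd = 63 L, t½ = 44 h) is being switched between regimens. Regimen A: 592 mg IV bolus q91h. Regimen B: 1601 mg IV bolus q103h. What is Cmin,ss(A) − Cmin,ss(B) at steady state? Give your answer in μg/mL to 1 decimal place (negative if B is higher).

Regimen A: f = (1/2)^(91/44) ≈ 0.2385; Cmin,ss = (592/63)·f/(1−f) ≈ 2.943 μg/mL.
Regimen B: f = (1/2)^(103/44) ≈ 0.1974; Cmin,ss = (1601/63)·f/(1−f) ≈ 6.250 μg/mL.
Difference ≈ 2.943 − 6.250 ≈ -3.307 μg/mL.

-3.3 μg/mL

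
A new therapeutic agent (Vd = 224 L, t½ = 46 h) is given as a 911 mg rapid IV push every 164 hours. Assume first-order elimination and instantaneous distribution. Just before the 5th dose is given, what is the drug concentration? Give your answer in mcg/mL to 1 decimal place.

f = (1/2)^(τ/t½) = (1/2)^(164/46) ≈ 0.0845.
C₀ = D/Vd = 911/224 ≈ 4.067 mcg/mL.
Before the 5th dose, 4 doses have been given. Superposition: Cmin = C₀·(f + f² + … + f^4).
≈ 4.067 × (0.0845 + 0.0071 + 0.0006 + 0.0001) ≈ 4.067 × 0.0923 ≈ 0.375 mcg/mL.

0.4 mcg/mL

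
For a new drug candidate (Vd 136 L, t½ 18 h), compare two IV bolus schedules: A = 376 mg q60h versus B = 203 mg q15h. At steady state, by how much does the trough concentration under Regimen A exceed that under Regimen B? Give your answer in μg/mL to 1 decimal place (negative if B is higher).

-1.6 μg/mL

Regimen A: f = (1/2)^(60/18) ≈ 0.0992; Cmin,ss = (376/136)·f/(1−f) ≈ 0.304 μg/mL.
Regimen B: f = (1/2)^(15/18) ≈ 0.5612; Cmin,ss = (203/136)·f/(1−f) ≈ 1.909 μg/mL.
Difference ≈ 0.304 − 1.909 ≈ -1.605 μg/mL.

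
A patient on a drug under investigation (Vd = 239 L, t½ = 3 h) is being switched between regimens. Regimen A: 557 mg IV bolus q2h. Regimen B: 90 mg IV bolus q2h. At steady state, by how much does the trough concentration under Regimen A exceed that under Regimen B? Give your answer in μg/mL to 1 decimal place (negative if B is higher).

Regimen A: f = (1/2)^(2/3) ≈ 0.6300; Cmin,ss = (557/239)·f/(1−f) ≈ 3.968 μg/mL.
Regimen B: f = (1/2)^(2/3) ≈ 0.6300; Cmin,ss = (90/239)·f/(1−f) ≈ 0.641 μg/mL.
Difference ≈ 3.968 − 0.641 ≈ 3.327 μg/mL.

3.3 μg/mL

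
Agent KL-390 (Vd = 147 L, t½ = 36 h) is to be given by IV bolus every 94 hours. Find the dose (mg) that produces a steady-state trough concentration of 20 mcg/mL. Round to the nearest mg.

τ/t½ = 94/36 ≈ 2.6111, so f = (1/2)^(94/36) ≈ 0.163673.
Cmin,ss = (D/Vd)·f/(1−f), so D = Cmin,ss·Vd·(1−f)/f.
D = 20 × 147 × (1−f)/f ≈ 20 × 147 × 5.10974 ≈ 15022.64 mg.

15023 mg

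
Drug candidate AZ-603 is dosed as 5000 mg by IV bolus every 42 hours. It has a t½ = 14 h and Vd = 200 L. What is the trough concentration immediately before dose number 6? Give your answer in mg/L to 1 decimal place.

3.6 mg/L

f = (1/2)^(τ/t½) = (1/2)^(42/14) ≈ 0.1250.
C₀ = D/Vd = 5000/200 ≈ 25.000 mg/L.
Before the 6th dose, 5 doses have been given. Superposition: Cmin = C₀·(f + f² + … + f^5).
≈ 25.000 × (0.1250 + 0.0156 + 0.0020 + 0.0002 + 0.0000) ≈ 25.000 × 0.1428 ≈ 3.570 mg/L.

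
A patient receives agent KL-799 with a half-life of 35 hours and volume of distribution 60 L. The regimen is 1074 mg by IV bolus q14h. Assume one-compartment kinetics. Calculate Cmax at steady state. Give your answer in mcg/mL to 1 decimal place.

τ/t½ = 14/35 ≈ 0.4, so fraction remaining f = (1/2)^(14/35) ≈ 0.7579.
At steady state, accumulation factor R = 1/(1 − e^(−kτ)) ≈ 4.1305.
Each bolus raises the concentration by D/Vd = 1074/60 ≈ 17.900 mcg/mL.
Steady-state peak Cmax,ss = C₀·R ≈ 17.900 × 4.1305 ≈ 73.936 mcg/mL.

73.9 mcg/mL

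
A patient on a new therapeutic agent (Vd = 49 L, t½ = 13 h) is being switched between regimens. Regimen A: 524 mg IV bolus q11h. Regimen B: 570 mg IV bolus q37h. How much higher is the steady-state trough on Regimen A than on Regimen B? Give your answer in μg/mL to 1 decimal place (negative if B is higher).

11.5 μg/mL

Regimen A: f = (1/2)^(11/13) ≈ 0.5563; Cmin,ss = (524/49)·f/(1−f) ≈ 13.408 μg/mL.
Regimen B: f = (1/2)^(37/13) ≈ 0.1391; Cmin,ss = (570/49)·f/(1−f) ≈ 1.880 μg/mL.
Difference ≈ 13.408 − 1.880 ≈ 11.528 μg/mL.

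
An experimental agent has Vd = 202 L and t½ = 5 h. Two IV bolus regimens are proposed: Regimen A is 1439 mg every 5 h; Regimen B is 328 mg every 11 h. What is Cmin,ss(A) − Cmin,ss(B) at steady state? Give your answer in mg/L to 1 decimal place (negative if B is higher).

6.7 mg/L

Regimen A: f = (1/2)^(5/5) ≈ 0.5000; Cmin,ss = (1439/202)·f/(1−f) ≈ 7.124 mg/L.
Regimen B: f = (1/2)^(11/5) ≈ 0.2176; Cmin,ss = (328/202)·f/(1−f) ≈ 0.452 mg/L.
Difference ≈ 7.124 − 0.452 ≈ 6.672 mg/L.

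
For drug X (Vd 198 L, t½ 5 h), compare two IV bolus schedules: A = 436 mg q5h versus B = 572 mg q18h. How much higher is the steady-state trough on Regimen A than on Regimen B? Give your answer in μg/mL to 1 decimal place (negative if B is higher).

1.9 μg/mL

Regimen A: f = (1/2)^(5/5) ≈ 0.5000; Cmin,ss = (436/198)·f/(1−f) ≈ 2.202 μg/mL.
Regimen B: f = (1/2)^(18/5) ≈ 0.0825; Cmin,ss = (572/198)·f/(1−f) ≈ 0.260 μg/mL.
Difference ≈ 2.202 − 0.260 ≈ 1.942 μg/mL.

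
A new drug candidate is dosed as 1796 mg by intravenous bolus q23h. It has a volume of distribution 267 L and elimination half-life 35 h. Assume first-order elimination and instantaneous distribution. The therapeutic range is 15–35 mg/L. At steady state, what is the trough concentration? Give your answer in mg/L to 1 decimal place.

τ/t½ = 23/35 ≈ 0.65714, so fraction remaining f = (1/2)^(23/35) ≈ 0.6341.
Accumulation ratio R = 1/(1 − f) ≈ 1/0.3659 ≈ 2.7330.
Each bolus raises the concentration by D/Vd = 1796/267 ≈ 6.727 mg/L.
Steady-state peak Cmax,ss = C₀·R ≈ 6.727 × 2.7330 ≈ 18.385 mg/L.
Steady-state trough Cmin,ss = Cmax,ss·f ≈ 18.385 × 0.6341 ≈ 11.658 mg/L.
Trough 11.7 mg/L vs MEC 15 mg/L: subtherapeutic.

11.7 mg/L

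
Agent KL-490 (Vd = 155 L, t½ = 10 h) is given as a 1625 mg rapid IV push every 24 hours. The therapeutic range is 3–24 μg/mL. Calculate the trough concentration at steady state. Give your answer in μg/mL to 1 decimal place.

2.5 μg/mL

τ/t½ = 24/10 ≈ 2.4, so fraction remaining f = (1/2)^(24/10) ≈ 0.1895.
Single-dose peak C₀ = D/Vd = 1625/155 ≈ 10.484 μg/mL.
Steady-state trough Cmin,ss = C₀·f/(1−f) ≈ 10.484 × 0.1895/0.8105 ≈ 2.451 μg/mL.
Trough 2.5 μg/mL vs MEC 3 μg/mL: subtherapeutic.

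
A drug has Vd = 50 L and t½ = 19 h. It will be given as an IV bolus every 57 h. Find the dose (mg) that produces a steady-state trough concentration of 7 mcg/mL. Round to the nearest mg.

2450 mg

τ/t½ = 57/19 ≈ 3, so f = (1/2)^(57/19) ≈ 0.125000.
Cmin,ss = (D/Vd)·f/(1−f), so D = Cmin,ss·Vd·(1−f)/f.
D = 7 × 50 × (1−f)/f ≈ 7 × 50 × 7.00000 ≈ 2450.00 mg.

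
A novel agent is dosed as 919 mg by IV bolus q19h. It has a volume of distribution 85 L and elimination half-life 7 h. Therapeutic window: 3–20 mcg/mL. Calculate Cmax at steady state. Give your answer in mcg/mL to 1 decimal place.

Over one 19-h interval, 19/7 ≈ 2.7143 half-lives elapse, leaving f ≈ 0.1524 of each dose.
At steady state, accumulation factor R = 1/(1 − e^(−kτ)) ≈ 1.1798.
Single-dose peak C₀ = D/Vd = 919/85 ≈ 10.812 mcg/mL.
Steady-state peak Cmax,ss = C₀·R ≈ 10.812 × 1.1798 ≈ 12.756 mcg/mL.
Peak 12.8 mcg/mL vs MTC 20 mcg/mL: below toxic threshold.

12.8 mcg/mL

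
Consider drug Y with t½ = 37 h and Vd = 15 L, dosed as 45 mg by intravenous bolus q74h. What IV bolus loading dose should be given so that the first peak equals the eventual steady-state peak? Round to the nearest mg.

f = (1/2)^(74/37) ≈ 0.250000; accumulation ratio R = 1/(1−f) ≈ 1.33333.
Loading dose to hit Cmax,ss on first dose: D_load = D_maint·R ≈ 45 × 1.33333 ≈ 60.00 mg.

60 mg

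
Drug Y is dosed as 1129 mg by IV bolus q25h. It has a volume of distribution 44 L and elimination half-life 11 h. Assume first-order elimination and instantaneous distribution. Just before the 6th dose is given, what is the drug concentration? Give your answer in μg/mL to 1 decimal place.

f = (1/2)^(τ/t½) = (1/2)^(25/11) ≈ 0.2069.
C₀ = D/Vd = 1129/44 ≈ 25.659 μg/mL.
Before the 6th dose, 5 doses have been given. Superposition: Cmin = C₀·(f + f² + … + f^5).
≈ 25.659 × (0.2069 + 0.0428 + 0.0089 + 0.0018 + 0.0004) ≈ 25.659 × 0.2608 ≈ 6.692 μg/mL.

6.7 μg/mL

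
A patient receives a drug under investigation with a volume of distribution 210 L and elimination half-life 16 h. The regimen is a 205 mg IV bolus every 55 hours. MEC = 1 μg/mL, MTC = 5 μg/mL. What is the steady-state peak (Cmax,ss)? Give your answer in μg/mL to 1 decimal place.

1.1 μg/mL

k = ln2/t½ = ln2/16 ≈ 0.043322 h⁻¹; fraction remaining f = e^(−kτ) = e^(−0.043322×55) ≈ 0.0923.
Accumulation ratio R = 1/(1 − f) ≈ 1/0.9077 ≈ 1.1017.
Each bolus raises the concentration by D/Vd = 205/210 ≈ 0.976 μg/mL.
Cmax,ss = C₀/(1 − f) ≈ 0.976/0.9077 ≈ 1.075 μg/mL.
Peak 1.1 μg/mL vs MTC 5 μg/mL: below toxic threshold.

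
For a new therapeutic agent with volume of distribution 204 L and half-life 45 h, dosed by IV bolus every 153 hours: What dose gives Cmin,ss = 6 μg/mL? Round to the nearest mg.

τ/t½ = 153/45 ≈ 3.4, so f = (1/2)^(153/45) ≈ 0.094732.
Cmin,ss = (D/Vd)·f/(1−f), so D = Cmin,ss·Vd·(1−f)/f.
D = 6 × 204 × (1−f)/f ≈ 6 × 204 × 9.55610 ≈ 11696.67 mg.

11697 mg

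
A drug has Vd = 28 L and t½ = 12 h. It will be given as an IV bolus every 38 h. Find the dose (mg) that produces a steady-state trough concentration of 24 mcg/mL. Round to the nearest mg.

5362 mg

τ/t½ = 38/12 ≈ 3.1667, so f = (1/2)^(38/12) ≈ 0.111362.
Cmin,ss = (D/Vd)·f/(1−f), so D = Cmin,ss·Vd·(1−f)/f.
D = 24 × 28 × (1−f)/f ≈ 24 × 28 × 7.97972 ≈ 5362.37 mg.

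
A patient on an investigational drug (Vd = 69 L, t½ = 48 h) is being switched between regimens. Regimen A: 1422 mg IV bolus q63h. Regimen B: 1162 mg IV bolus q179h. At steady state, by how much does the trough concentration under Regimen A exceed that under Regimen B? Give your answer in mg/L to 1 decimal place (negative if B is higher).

12.5 mg/L

Regimen A: f = (1/2)^(63/48) ≈ 0.4026; Cmin,ss = (1422/69)·f/(1−f) ≈ 13.889 mg/L.
Regimen B: f = (1/2)^(179/48) ≈ 0.0754; Cmin,ss = (1162/69)·f/(1−f) ≈ 1.373 mg/L.
Difference ≈ 13.889 − 1.373 ≈ 12.516 mg/L.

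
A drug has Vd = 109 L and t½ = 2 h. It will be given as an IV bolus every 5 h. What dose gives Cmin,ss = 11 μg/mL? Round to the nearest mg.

τ/t½ = 5/2 ≈ 2.5, so f = (1/2)^(5/2) ≈ 0.176777.
Cmin,ss = (D/Vd)·f/(1−f), so D = Cmin,ss·Vd·(1−f)/f.
D = 11 × 109 × (1−f)/f ≈ 11 × 109 × 4.65684 ≈ 5583.55 mg.

5584 mg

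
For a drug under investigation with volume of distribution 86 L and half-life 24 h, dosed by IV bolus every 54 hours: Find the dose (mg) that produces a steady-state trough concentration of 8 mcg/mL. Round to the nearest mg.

τ/t½ = 54/24 ≈ 2.25, so f = (1/2)^(54/24) ≈ 0.210224.
Cmin,ss = (D/Vd)·f/(1−f), so D = Cmin,ss·Vd·(1−f)/f.
D = 8 × 86 × (1−f)/f ≈ 8 × 86 × 3.75683 ≈ 2584.70 mg.

2585 mg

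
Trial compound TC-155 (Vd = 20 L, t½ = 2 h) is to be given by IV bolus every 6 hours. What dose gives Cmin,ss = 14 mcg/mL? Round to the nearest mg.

1960 mg

τ/t½ = 6/2 ≈ 3, so f = (1/2)^(6/2) ≈ 0.125000.
Cmin,ss = (D/Vd)·f/(1−f), so D = Cmin,ss·Vd·(1−f)/f.
D = 14 × 20 × (1−f)/f ≈ 14 × 20 × 7.00000 ≈ 1960.00 mg.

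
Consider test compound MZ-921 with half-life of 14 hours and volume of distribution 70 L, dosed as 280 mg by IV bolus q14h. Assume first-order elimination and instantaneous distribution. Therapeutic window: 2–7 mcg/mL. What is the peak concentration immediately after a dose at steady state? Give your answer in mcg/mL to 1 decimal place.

8.0 mcg/mL

The dosing interval is 1 half-life, so f = 2^(−1) = 0.5.
Accumulation ratio R = 1/(1 − f) = 1/0.5 = 2/1.
Single-dose peak C₀ = D/Vd = 280/70 = 4 mcg/mL.
Steady-state peak Cmax,ss = C₀·R = 4 × 2/1 ≈ 8.000 mcg/mL.
Peak 8.0 mcg/mL vs MTC 7 mcg/mL: exceeds toxic threshold.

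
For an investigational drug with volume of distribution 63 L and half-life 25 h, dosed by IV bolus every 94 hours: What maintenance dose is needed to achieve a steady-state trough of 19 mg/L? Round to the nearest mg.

τ/t½ = 94/25 ≈ 3.76, so f = (1/2)^(94/25) ≈ 0.073812.
Cmin,ss = (D/Vd)·f/(1−f), so D = Cmin,ss·Vd·(1−f)/f.
D = 19 × 63 × (1−f)/f ≈ 19 × 63 × 12.54793 ≈ 15019.87 mg.

15020 mg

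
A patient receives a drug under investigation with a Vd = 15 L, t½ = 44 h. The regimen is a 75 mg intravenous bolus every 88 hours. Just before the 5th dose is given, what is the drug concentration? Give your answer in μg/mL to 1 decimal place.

f = (1/2)^(τ/t½) = (1/2)^(88/44) ≈ 0.2500.
C₀ = D/Vd = 75/15 ≈ 5.000 μg/mL.
Before the 5th dose, 4 doses have been given. Superposition: Cmin = C₀·(f + f² + … + f^4).
≈ 5.000 × (0.2500 + 0.0625 + 0.0156 + 0.0039) ≈ 5.000 × 0.3320 ≈ 1.660 μg/mL.

1.7 μg/mL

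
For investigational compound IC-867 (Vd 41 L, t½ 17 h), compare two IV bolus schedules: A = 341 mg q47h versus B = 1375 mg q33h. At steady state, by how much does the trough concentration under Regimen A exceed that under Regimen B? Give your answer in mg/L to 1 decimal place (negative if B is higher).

Regimen A: f = (1/2)^(47/17) ≈ 0.1471; Cmin,ss = (341/41)·f/(1−f) ≈ 1.434 mg/L.
Regimen B: f = (1/2)^(33/17) ≈ 0.2604; Cmin,ss = (1375/41)·f/(1−f) ≈ 11.808 mg/L.
Difference ≈ 1.434 − 11.808 ≈ -10.374 mg/L.

-10.4 mg/L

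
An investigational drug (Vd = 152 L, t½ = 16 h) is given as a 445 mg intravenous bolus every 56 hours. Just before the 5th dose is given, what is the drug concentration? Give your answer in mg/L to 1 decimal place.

f = (1/2)^(τ/t½) = (1/2)^(56/16) ≈ 0.0884.
C₀ = D/Vd = 445/152 ≈ 2.928 mg/L.
Before the 5th dose, 4 doses have been given. Superposition: Cmin = C₀·(f + f² + … + f^4).
≈ 2.928 × (0.0884 + 0.0078 + 0.0007 + 0.0001) ≈ 2.928 × 0.0970 ≈ 0.284 mg/L.

0.3 mg/L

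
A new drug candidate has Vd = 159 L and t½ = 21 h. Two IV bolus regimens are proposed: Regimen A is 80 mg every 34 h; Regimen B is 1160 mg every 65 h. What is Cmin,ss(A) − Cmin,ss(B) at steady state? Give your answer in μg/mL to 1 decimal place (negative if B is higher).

-0.7 μg/mL

Regimen A: f = (1/2)^(34/21) ≈ 0.3256; Cmin,ss = (80/159)·f/(1−f) ≈ 0.243 μg/mL.
Regimen B: f = (1/2)^(65/21) ≈ 0.1170; Cmin,ss = (1160/159)·f/(1−f) ≈ 0.967 μg/mL.
Difference ≈ 0.243 − 0.967 ≈ -0.724 μg/mL.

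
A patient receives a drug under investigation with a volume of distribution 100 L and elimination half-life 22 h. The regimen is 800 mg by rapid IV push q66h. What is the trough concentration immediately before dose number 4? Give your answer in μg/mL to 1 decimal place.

1.1 μg/mL

f = (1/2)^(τ/t½) = (1/2)^(66/22) ≈ 0.1250.
C₀ = D/Vd = 800/100 ≈ 8.000 μg/mL.
Before the 4th dose, 3 doses have been given. Superposition: Cmin = C₀·(f + f² + … + f^3).
≈ 8.000 × (0.1250 + 0.0156 + 0.0020) ≈ 8.000 × 0.1426 ≈ 1.141 μg/mL.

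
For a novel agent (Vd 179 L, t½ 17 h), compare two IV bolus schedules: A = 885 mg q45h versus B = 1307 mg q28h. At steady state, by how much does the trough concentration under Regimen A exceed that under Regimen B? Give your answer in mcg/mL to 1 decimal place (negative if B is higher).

Regimen A: f = (1/2)^(45/17) ≈ 0.1596; Cmin,ss = (885/179)·f/(1−f) ≈ 0.939 mcg/mL.
Regimen B: f = (1/2)^(28/17) ≈ 0.3193; Cmin,ss = (1307/179)·f/(1−f) ≈ 3.425 mcg/mL.
Difference ≈ 0.939 − 3.425 ≈ -2.486 mcg/mL.

-2.5 mcg/mL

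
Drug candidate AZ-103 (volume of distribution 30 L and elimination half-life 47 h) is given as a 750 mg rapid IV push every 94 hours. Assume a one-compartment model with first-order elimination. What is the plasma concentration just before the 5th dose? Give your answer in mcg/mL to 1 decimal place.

8.3 mcg/mL

f = (1/2)^(τ/t½) = (1/2)^(94/47) ≈ 0.2500.
C₀ = D/Vd = 750/30 ≈ 25.000 mcg/mL.
Before the 5th dose, 4 doses have been given. Superposition: Cmin = C₀·(f + f² + … + f^4).
≈ 25.000 × (0.2500 + 0.0625 + 0.0156 + 0.0039) ≈ 25.000 × 0.3320 ≈ 8.300 mcg/mL.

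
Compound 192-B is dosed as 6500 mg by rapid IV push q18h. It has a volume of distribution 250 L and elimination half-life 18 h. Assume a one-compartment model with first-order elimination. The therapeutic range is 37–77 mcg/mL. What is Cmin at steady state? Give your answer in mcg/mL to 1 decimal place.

τ = 18 h = 1 half-life, so f = (1/2)^1 = 0.5.
At steady state, R = 1/(1 − 0.5) = 2/1.
Single-dose peak C₀ = D/Vd = 6500/250 = 26 mcg/mL.
Steady-state peak Cmax,ss = C₀·R = 26 × 2/1 ≈ 52.000 mcg/mL.
Steady-state trough Cmin,ss = Cmax,ss·f ≈ 52.000 × 0.5 ≈ 26.000 mcg/mL.
Trough 26.0 mcg/mL vs MEC 37 mcg/mL: subtherapeutic.

26.0 mcg/mL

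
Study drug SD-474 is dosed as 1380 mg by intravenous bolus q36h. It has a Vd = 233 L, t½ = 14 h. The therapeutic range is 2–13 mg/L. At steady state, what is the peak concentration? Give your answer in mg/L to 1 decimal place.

τ/t½ = 36/14 ≈ 2.5714, so fraction remaining f = (1/2)^(36/14) ≈ 0.1682.
At steady state, accumulation factor R = 1/(1 − e^(−kτ)) ≈ 1.2022.
Single-dose peak C₀ = D/Vd = 1380/233 ≈ 5.923 mg/L.
Steady-state peak Cmax,ss = C₀·R ≈ 5.923 × 1.2022 ≈ 7.121 mg/L.
Peak 7.1 mg/L vs MTC 13 mg/L: below toxic threshold.

7.1 mg/L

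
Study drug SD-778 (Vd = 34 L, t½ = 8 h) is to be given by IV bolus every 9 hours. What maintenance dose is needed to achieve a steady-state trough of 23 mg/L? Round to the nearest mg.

τ/t½ = 9/8 ≈ 1.125, so f = (1/2)^(9/8) ≈ 0.458502.
Cmin,ss = (D/Vd)·f/(1−f), so D = Cmin,ss·Vd·(1−f)/f.
D = 23 × 34 × (1−f)/f ≈ 23 × 34 × 1.18102 ≈ 923.56 mg.

924 mg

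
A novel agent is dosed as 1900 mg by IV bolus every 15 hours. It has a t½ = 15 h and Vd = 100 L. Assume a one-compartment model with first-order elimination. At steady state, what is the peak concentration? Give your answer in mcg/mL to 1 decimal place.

38.0 mcg/mL

The dosing interval is 1 half-life, so f = 2^(−1) = 0.5.
Accumulation ratio R = 1/(1 − f) = 1/0.5 = 2/1.
Single-dose peak C₀ = D/Vd = 1900/100 = 19 mcg/mL.
Steady-state peak Cmax,ss = C₀·R = 19 × 2/1 ≈ 38.000 mcg/mL.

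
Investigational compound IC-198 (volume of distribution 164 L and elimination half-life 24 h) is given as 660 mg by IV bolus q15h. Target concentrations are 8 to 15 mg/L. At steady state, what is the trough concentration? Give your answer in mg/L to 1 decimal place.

k = ln2/t½ = ln2/24 ≈ 0.028881 h⁻¹; fraction remaining f = e^(−kτ) = e^(−0.028881×15) ≈ 0.6484.
At steady state, accumulation factor R = 1/(1 − e^(−kτ)) ≈ 2.8441.
Single-dose peak C₀ = D/Vd = 660/164 ≈ 4.024 mg/L.
Cmax,ss = C₀/(1 − f) ≈ 4.024/0.3516 ≈ 11.445 mg/L.
Steady-state trough Cmin,ss = Cmax,ss·f ≈ 11.445 × 0.6484 ≈ 7.421 mg/L.
Trough 7.4 mg/L vs MEC 8 mg/L: subtherapeutic.

7.4 mg/L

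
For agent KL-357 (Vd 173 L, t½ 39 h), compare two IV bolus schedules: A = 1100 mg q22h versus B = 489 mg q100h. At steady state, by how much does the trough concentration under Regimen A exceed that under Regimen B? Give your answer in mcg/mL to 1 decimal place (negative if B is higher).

Regimen A: f = (1/2)^(22/39) ≈ 0.6764; Cmin,ss = (1100/173)·f/(1−f) ≈ 13.291 mcg/mL.
Regimen B: f = (1/2)^(100/39) ≈ 0.1691; Cmin,ss = (489/173)·f/(1−f) ≈ 0.575 mcg/mL.
Difference ≈ 13.291 − 0.575 ≈ 12.716 mcg/mL.

12.7 mcg/mL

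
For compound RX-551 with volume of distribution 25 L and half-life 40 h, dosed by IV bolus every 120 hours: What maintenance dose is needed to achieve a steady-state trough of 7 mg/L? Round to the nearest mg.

τ/t½ = 120/40 ≈ 3, so f = (1/2)^(120/40) ≈ 0.125000.
Cmin,ss = (D/Vd)·f/(1−f), so D = Cmin,ss·Vd·(1−f)/f.
D = 7 × 25 × (1−f)/f ≈ 7 × 25 × 7.00000 ≈ 1225.00 mg.

1225 mg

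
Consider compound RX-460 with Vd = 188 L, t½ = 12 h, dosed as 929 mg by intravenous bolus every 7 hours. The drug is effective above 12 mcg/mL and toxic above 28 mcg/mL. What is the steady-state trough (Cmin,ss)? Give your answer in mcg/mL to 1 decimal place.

9.9 mcg/mL

k = ln2/t½ = ln2/12 ≈ 0.057762 h⁻¹; fraction remaining f = e^(−kτ) = e^(−0.057762×7) ≈ 0.6674.
Accumulation ratio R = 1/(1 − f) ≈ 1/0.3326 ≈ 3.0066.
Single-dose peak C₀ = D/Vd = 929/188 ≈ 4.941 mcg/mL.
Cmax,ss = C₀/(1 − f) ≈ 4.941/0.3326 ≈ 14.856 mcg/mL.
One interval later, Cmin,ss = Cmax,ss·e^(−kτ) ≈ 14.856 × 0.6674 ≈ 9.915 mcg/mL.
Trough 9.9 mcg/mL vs MEC 12 mcg/mL: subtherapeutic.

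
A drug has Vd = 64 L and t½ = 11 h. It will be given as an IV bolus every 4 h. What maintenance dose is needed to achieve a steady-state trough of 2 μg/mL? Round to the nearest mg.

37 mg

τ/t½ = 4/11 ≈ 0.36364, so f = (1/2)^(4/11) ≈ 0.777203.
Cmin,ss = (D/Vd)·f/(1−f), so D = Cmin,ss·Vd·(1−f)/f.
D = 2 × 64 × (1−f)/f ≈ 2 × 64 × 0.28667 ≈ 36.69 mg.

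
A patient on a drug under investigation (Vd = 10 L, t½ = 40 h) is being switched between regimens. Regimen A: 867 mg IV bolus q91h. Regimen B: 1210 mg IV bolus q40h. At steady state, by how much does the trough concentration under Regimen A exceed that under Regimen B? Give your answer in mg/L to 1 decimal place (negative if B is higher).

-98.4 mg/L

Regimen A: f = (1/2)^(91/40) ≈ 0.2066; Cmin,ss = (867/10)·f/(1−f) ≈ 22.577 mg/L.
Regimen B: f = (1/2)^(40/40) ≈ 0.5000; Cmin,ss = (1210/10)·f/(1−f) ≈ 121.000 mg/L.
Difference ≈ 22.577 − 121.000 ≈ -98.423 mg/L.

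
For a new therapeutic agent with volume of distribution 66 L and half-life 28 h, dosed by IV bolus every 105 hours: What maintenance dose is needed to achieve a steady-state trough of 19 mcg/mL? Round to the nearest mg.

15618 mg

τ/t½ = 105/28 ≈ 3.75, so f = (1/2)^(105/28) ≈ 0.074325.
Cmin,ss = (D/Vd)·f/(1−f), so D = Cmin,ss·Vd·(1−f)/f.
D = 19 × 66 × (1−f)/f ≈ 19 × 66 × 12.45442 ≈ 15617.84 mg.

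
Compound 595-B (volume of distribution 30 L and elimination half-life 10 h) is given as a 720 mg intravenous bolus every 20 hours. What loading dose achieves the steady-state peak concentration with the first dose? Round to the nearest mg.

960 mg

f = (1/2)^(20/10) ≈ 0.250000; accumulation ratio R = 1/(1−f) ≈ 1.33333.
Loading dose to hit Cmax,ss on first dose: D_load = D_maint·R ≈ 720 × 1.33333 ≈ 960.00 mg.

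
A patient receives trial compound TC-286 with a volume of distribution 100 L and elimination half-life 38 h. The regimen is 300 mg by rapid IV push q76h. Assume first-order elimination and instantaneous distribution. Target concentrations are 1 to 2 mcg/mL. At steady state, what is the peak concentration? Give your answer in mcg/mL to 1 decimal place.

τ = 76 h = 2 half-lives, so f = (1/2)^2 = 0.25.
Accumulation ratio R = 1/(1 − f) = 1/0.75 = 4/3.
Single-dose peak C₀ = D/Vd = 300/100 = 3 mcg/mL.
Steady-state peak Cmax,ss = C₀·R = 3 × 4/3 ≈ 4.000 mcg/mL.
Peak 4.0 mcg/mL vs MTC 2 mcg/mL: exceeds toxic threshold.

4.0 mcg/mL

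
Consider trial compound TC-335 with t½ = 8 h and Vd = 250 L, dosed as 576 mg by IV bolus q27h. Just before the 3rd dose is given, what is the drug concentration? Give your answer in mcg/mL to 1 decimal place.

0.2 mcg/mL

f = (1/2)^(τ/t½) = (1/2)^(27/8) ≈ 0.0964.
C₀ = D/Vd = 576/250 ≈ 2.304 mcg/mL.
Before the 3rd dose, 2 doses have been given. Superposition: Cmin = C₀·(f + f²).
≈ 2.304 × (0.0964 + 0.0093) ≈ 2.304 × 0.1057 ≈ 0.244 mcg/mL.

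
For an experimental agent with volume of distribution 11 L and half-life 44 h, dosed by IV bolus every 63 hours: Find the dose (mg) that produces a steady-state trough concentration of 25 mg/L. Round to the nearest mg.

τ/t½ = 63/44 ≈ 1.4318, so f = (1/2)^(63/44) ≈ 0.370663.
Cmin,ss = (D/Vd)·f/(1−f), so D = Cmin,ss·Vd·(1−f)/f.
D = 25 × 11 × (1−f)/f ≈ 25 × 11 × 1.69787 ≈ 466.91 mg.

467 mg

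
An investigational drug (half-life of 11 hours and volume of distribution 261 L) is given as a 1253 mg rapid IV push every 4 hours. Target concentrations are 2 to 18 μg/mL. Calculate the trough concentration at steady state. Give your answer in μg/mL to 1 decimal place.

τ/t½ = 4/11 ≈ 0.36364, so fraction remaining f = (1/2)^(4/11) ≈ 0.7772.
Each bolus raises the concentration by D/Vd = 1253/261 ≈ 4.801 μg/mL.
Steady-state trough Cmin,ss = C₀·f/(1−f) ≈ 4.801 × 0.7772/0.2228 ≈ 16.747 μg/mL.
Trough 16.7 μg/mL vs MEC 2 μg/mL: adequate.

16.7 μg/mL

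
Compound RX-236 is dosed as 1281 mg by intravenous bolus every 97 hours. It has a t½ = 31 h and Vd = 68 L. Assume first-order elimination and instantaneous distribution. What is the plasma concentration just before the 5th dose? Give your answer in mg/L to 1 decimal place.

f = (1/2)^(τ/t½) = (1/2)^(97/31) ≈ 0.1143.
C₀ = D/Vd = 1281/68 ≈ 18.838 mg/L.
Before the 5th dose, 4 doses have been given. Superposition: Cmin = C₀·(f + f² + … + f^4).
≈ 18.838 × (0.1143 + 0.0131 + 0.0015 + 0.0002) ≈ 18.838 × 0.1291 ≈ 2.432 mg/L.

2.4 mg/L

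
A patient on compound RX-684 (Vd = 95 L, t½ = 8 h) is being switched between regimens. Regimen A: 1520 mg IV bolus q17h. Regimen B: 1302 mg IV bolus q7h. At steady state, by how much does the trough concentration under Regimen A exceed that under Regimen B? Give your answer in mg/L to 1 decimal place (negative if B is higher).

-11.7 mg/L

Regimen A: f = (1/2)^(17/8) ≈ 0.2293; Cmin,ss = (1520/95)·f/(1−f) ≈ 4.760 mg/L.
Regimen B: f = (1/2)^(7/8) ≈ 0.5453; Cmin,ss = (1302/95)·f/(1−f) ≈ 16.436 mg/L.
Difference ≈ 4.760 − 16.436 ≈ -11.676 mg/L.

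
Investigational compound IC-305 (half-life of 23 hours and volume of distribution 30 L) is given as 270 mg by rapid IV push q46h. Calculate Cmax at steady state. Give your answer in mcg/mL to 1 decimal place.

12.0 mcg/mL

The dosing interval is 2 half-lives, so f = 2^(−2) = 0.25.
Accumulation ratio R = 1/(1 − f) = 1/0.75 = 4/3.
Single-dose peak C₀ = D/Vd = 270/30 = 9 mcg/mL.
Steady-state peak Cmax,ss = C₀·R = 9 × 4/3 ≈ 12.000 mcg/mL.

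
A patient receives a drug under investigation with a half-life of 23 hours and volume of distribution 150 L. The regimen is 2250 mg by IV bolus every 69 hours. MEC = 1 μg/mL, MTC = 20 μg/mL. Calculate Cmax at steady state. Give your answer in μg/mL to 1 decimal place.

The dosing interval is 3 half-lives, so f = 2^(−3) = 0.125.
Accumulation ratio R = 1/(1 − f) = 1/0.875 = 8/7.
Single-dose peak C₀ = D/Vd = 2250/150 = 15 μg/mL.
Steady-state peak Cmax,ss = C₀·R = 15 × 8/7 ≈ 17.143 μg/mL.
Peak 17.1 μg/mL vs MTC 20 μg/mL: below toxic threshold.

17.1 μg/mL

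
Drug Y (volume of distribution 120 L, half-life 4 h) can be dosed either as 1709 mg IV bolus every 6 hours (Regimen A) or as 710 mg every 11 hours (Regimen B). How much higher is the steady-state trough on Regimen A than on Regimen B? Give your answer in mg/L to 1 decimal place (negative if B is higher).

6.8 mg/L

Regimen A: f = (1/2)^(6/4) ≈ 0.3536; Cmin,ss = (1709/120)·f/(1−f) ≈ 7.791 mg/L.
Regimen B: f = (1/2)^(11/4) ≈ 0.1487; Cmin,ss = (710/120)·f/(1−f) ≈ 1.033 mg/L.
Difference ≈ 7.791 − 1.033 ≈ 6.758 mg/L.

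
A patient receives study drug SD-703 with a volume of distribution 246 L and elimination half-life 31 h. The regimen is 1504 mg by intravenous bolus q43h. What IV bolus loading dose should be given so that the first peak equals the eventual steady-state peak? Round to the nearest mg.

2435 mg

f = (1/2)^(43/31) ≈ 0.382333; accumulation ratio R = 1/(1−f) ≈ 1.61900.
Loading dose to hit Cmax,ss on first dose: D_load = D_maint·R ≈ 1504 × 1.61900 ≈ 2434.98 mg.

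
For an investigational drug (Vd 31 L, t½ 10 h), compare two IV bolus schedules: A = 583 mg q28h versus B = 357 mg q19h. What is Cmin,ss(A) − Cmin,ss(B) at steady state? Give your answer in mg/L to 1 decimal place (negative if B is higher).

Regimen A: f = (1/2)^(28/10) ≈ 0.1436; Cmin,ss = (583/31)·f/(1−f) ≈ 3.153 mg/L.
Regimen B: f = (1/2)^(19/10) ≈ 0.2679; Cmin,ss = (357/31)·f/(1−f) ≈ 4.214 mg/L.
Difference ≈ 3.153 − 4.214 ≈ -1.061 mg/L.

-1.1 mg/L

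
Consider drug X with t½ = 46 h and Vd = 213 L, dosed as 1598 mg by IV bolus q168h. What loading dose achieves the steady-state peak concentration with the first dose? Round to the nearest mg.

f = (1/2)^(168/46) ≈ 0.079540; accumulation ratio R = 1/(1−f) ≈ 1.08641.
Loading dose to hit Cmax,ss on first dose: D_load = D_maint·R ≈ 1598 × 1.08641 ≈ 1736.08 mg.

1736 mg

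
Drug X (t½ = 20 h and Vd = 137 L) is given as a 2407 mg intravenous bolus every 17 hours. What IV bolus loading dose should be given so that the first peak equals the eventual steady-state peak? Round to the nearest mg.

f = (1/2)^(17/20) ≈ 0.554785; accumulation ratio R = 1/(1−f) ≈ 2.24611.
Loading dose to hit Cmax,ss on first dose: D_load = D_maint·R ≈ 2407 × 2.24611 ≈ 5406.39 mg.

5406 mg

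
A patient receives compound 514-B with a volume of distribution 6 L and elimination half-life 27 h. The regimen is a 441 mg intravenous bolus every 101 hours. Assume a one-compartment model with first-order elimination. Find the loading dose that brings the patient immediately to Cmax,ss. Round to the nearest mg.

477 mg

f = (1/2)^(101/27) ≈ 0.074804; accumulation ratio R = 1/(1−f) ≈ 1.08085.
Loading dose to hit Cmax,ss on first dose: D_load = D_maint·R ≈ 441 × 1.08085 ≈ 476.65 mg.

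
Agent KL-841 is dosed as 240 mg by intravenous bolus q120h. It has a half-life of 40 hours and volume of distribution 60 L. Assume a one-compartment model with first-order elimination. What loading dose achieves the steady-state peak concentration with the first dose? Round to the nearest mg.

f = (1/2)^(120/40) ≈ 0.125000; accumulation ratio R = 1/(1−f) ≈ 1.14286.
Loading dose to hit Cmax,ss on first dose: D_load = D_maint·R ≈ 240 × 1.14286 ≈ 274.29 mg.

274 mg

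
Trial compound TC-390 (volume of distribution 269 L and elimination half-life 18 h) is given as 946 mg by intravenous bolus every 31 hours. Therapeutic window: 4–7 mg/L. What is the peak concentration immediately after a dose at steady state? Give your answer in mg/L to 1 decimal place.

τ/t½ = 31/18 ≈ 1.7222, so fraction remaining f = (1/2)^(31/18) ≈ 0.3031.
At steady state, accumulation factor R = 1/(1 − e^(−kτ)) ≈ 1.4349.
Each bolus raises the concentration by D/Vd = 946/269 ≈ 3.517 mg/L.
Steady-state peak Cmax,ss = C₀·R ≈ 3.517 × 1.4349 ≈ 5.047 mg/L.
Peak 5.0 mg/L vs MTC 7 mg/L: below toxic threshold.

5.0 mg/L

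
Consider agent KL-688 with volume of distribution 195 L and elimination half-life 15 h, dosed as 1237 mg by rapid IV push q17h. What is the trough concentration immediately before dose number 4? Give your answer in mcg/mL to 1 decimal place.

4.8 mcg/mL

f = (1/2)^(τ/t½) = (1/2)^(17/15) ≈ 0.4559.
C₀ = D/Vd = 1237/195 ≈ 6.344 mcg/mL.
Before the 4th dose, 3 doses have been given. Superposition: Cmin = C₀·(f + f² + … + f^3).
≈ 6.344 × (0.4559 + 0.2078 + 0.0948) ≈ 6.344 × 0.7585 ≈ 4.812 mcg/mL.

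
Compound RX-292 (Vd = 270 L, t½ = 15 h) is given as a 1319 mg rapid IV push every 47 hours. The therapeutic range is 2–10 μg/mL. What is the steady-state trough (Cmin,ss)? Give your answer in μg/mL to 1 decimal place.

0.6 μg/mL

τ/t½ = 47/15 ≈ 3.1333, so fraction remaining f = (1/2)^(47/15) ≈ 0.1140.
Each bolus raises the concentration by D/Vd = 1319/270 ≈ 4.885 μg/mL.
Steady-state trough Cmin,ss = C₀·f/(1−f) ≈ 4.885 × 0.1140/0.8860 ≈ 0.629 μg/mL.
Trough 0.6 μg/mL vs MEC 2 μg/mL: subtherapeutic.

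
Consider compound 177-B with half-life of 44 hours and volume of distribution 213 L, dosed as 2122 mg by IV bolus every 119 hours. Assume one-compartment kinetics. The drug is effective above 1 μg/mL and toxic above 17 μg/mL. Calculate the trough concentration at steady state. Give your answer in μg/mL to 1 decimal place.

1.8 μg/mL

k = ln2/t½ = ln2/44 ≈ 0.015753 h⁻¹; fraction remaining f = e^(−kτ) = e^(−0.015753×119) ≈ 0.1534.
Accumulation ratio R = 1/(1 − f) ≈ 1/0.8466 ≈ 1.1812.
Each bolus raises the concentration by D/Vd = 2122/213 ≈ 9.962 μg/mL.
Cmax,ss = C₀/(1 − f) ≈ 9.962/0.8466 ≈ 11.767 μg/mL.
One interval later, Cmin,ss = Cmax,ss·e^(−kτ) ≈ 11.767 × 0.1534 ≈ 1.805 μg/mL.
Trough 1.8 μg/mL vs MEC 1 μg/mL: adequate.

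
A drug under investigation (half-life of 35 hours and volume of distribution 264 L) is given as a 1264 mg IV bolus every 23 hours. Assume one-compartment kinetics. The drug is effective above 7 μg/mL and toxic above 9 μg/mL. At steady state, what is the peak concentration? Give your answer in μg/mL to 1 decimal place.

13.1 μg/mL

Over one 23-h interval, 23/35 ≈ 0.65714 half-lives elapse, leaving f ≈ 0.6341 of each dose.
At steady state, accumulation factor R = 1/(1 − e^(−kτ)) ≈ 2.7330.
Each bolus raises the concentration by D/Vd = 1264/264 ≈ 4.788 μg/mL.
Steady-state peak Cmax,ss = C₀·R ≈ 4.788 × 2.7330 ≈ 13.086 μg/mL.
Peak 13.1 μg/mL vs MTC 9 μg/mL: exceeds toxic threshold.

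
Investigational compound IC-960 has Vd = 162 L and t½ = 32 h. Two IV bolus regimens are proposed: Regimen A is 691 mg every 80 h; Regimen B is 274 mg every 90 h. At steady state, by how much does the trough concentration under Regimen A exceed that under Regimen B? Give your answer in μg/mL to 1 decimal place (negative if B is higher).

Regimen A: f = (1/2)^(80/32) ≈ 0.1768; Cmin,ss = (691/162)·f/(1−f) ≈ 0.916 μg/mL.
Regimen B: f = (1/2)^(90/32) ≈ 0.1423; Cmin,ss = (274/162)·f/(1−f) ≈ 0.281 μg/mL.
Difference ≈ 0.916 − 0.281 ≈ 0.635 μg/mL.

0.6 μg/mL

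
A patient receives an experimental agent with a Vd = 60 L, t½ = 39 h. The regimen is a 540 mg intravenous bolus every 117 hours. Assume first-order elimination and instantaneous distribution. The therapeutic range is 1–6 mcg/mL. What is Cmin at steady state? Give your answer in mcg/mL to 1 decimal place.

The dosing interval is 3 half-lives, so f = 2^(−3) = 0.125.
At steady state, R = 1/(1 − 0.125) = 8/7.
Single-dose peak C₀ = D/Vd = 540/60 = 9 mcg/mL.
Steady-state peak Cmax,ss = C₀·R = 9 × 8/7 ≈ 10.286 mcg/mL.
Steady-state trough Cmin,ss = Cmax,ss·f ≈ 10.286 × 0.125 ≈ 1.286 mcg/mL.
Trough 1.3 mcg/mL vs MEC 1 mcg/mL: adequate.

1.3 mcg/mL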